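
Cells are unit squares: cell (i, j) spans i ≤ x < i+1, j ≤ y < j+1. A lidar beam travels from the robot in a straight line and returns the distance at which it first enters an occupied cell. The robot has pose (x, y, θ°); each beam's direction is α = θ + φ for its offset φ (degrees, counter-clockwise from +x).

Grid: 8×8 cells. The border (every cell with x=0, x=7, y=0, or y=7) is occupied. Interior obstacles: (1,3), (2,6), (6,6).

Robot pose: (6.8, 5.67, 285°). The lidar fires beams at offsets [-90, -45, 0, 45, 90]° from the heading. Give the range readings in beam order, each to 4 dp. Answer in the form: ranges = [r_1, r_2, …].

ranges = [6.0046, 5.3925, 0.7727, 0.2309, 0.2071]

beam 1: φ=-90°, α=195°
  dir = (cos 195°, sin 195°) = (-0.9659, -0.2588); from cell (6,5)
  next x-line at t=0.8282, next y-line at t=2.5887; Δt_x=1.0353, Δt_y=3.8637
    x: enter (5,5) at t=0.8282
    x: enter (4,5) at t=1.8635
    y: enter (4,4) at t=2.5887
    x: enter (3,4) at t=2.8988
    x: enter (2,4) at t=3.9340
    x: enter (1,4) at t=4.9693
    x: enter (0,4) at t=6.0046 ← occupied
  → r_1 = 6.0046
beam 2: φ=-45°, α=240°
  dir = (cos 240°, sin 240°) = (-0.5000, -0.8660); from cell (6,5)
  next x-line at t=1.6000, next y-line at t=0.7736; Δt_x=2.0000, Δt_y=1.1547
    y: enter (6,4) at t=0.7736
    x: enter (5,4) at t=1.6000
    y: enter (5,3) at t=1.9283
    y: enter (5,2) at t=3.0831
    x: enter (4,2) at t=3.6000
    y: enter (4,1) at t=4.2378
    y: enter (4,0) at t=5.3925 ← occupied
  → r_2 = 5.3925
beam 3: φ=0°, α=285°
  dir = (cos 285°, sin 285°) = (0.2588, -0.9659); from cell (6,5)
  next x-line at t=0.7727, next y-line at t=0.6936; Δt_x=3.8637, Δt_y=1.0353
    y: enter (6,4) at t=0.6936
    x: enter (7,4) at t=0.7727 ← occupied
  → r_3 = 0.7727
beam 4: φ=45°, α=330°
  dir = (cos 330°, sin 330°) = (0.8660, -0.5000); from cell (6,5)
  next x-line at t=0.2309, next y-line at t=1.3400; Δt_x=1.1547, Δt_y=2.0000
    x: enter (7,5) at t=0.2309 ← occupied
  → r_4 = 0.2309
beam 5: φ=90°, α=15°
  dir = (cos 15°, sin 15°) = (0.9659, 0.2588); from cell (6,5)
  next x-line at t=0.2071, next y-line at t=1.2750; Δt_x=1.0353, Δt_y=3.8637
    x: enter (7,5) at t=0.2071 ← occupied
  → r_5 = 0.2071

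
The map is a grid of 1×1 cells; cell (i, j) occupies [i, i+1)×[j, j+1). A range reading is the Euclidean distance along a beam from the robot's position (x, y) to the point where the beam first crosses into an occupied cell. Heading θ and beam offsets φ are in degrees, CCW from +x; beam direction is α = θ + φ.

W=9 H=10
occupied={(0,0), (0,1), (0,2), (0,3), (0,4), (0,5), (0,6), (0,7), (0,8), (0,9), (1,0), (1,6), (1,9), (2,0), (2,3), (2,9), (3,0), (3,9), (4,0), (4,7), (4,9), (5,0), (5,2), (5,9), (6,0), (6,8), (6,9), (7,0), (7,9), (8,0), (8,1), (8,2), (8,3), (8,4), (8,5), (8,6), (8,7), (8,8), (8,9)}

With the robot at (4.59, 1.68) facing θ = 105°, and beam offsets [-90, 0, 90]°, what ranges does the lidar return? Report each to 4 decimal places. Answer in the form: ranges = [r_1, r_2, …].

beam 1: φ=-90°, α=15°
  cosα=0.9659 sinα=0.2588 | (4,1) | tMaxX 0.4245 tMaxY 1.2364 | tΔX 1.0353 tΔY 3.8637
    t=0.4245 [x] (5,1)
    t=1.2364 [y] (5,2) — stop
  → r_1 = 1.2364
beam 2: φ=0°, α=105°
  cosα=-0.2588 sinα=0.9659 | (4,1) | tMaxX 2.2796 tMaxY 0.3313 | tΔX 3.8637 tΔY 1.0353
    t=0.3313 [y] (4,2)
    t=1.3666 [y] (4,3)
    t=2.2796 [x] (3,3)
    t=2.4018 [y] (3,4)
    t=3.4371 [y] (3,5)
    t=4.4724 [y] (3,6)
    t=5.5077 [y] (3,7)
    t=6.1433 [x] (2,7)
    t=6.5429 [y] (2,8)
    t=7.5782 [y] (2,9) — stop
  → r_2 = 7.5782
beam 3: φ=90°, α=195°
  cosα=-0.9659 sinα=-0.2588 | (4,1) | tMaxX 0.6108 tMaxY 2.6273 | tΔX 1.0353 tΔY 3.8637
    t=0.6108 [x] (3,1)
    t=1.6461 [x] (2,1)
    t=2.6273 [y] (2,0) — stop
  → r_3 = 2.6273

ranges = [1.2364, 7.5782, 2.6273]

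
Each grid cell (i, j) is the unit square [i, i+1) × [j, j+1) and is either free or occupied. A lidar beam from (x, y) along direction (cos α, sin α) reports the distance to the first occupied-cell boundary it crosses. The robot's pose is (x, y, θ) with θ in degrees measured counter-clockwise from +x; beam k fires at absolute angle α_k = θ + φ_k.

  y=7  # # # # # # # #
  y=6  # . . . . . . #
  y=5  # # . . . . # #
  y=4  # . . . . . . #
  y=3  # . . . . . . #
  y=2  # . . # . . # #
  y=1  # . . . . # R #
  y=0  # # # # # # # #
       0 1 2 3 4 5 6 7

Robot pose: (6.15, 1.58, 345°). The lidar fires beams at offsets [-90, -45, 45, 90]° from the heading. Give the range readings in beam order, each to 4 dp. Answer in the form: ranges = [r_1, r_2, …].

beam 1: φ=-90°, α=255°
  dir = (cos 255°, sin 255°) = (-0.2588, -0.9659); from cell (6,1)
  next x-line at t=0.5796, next y-line at t=0.6005; Δt_x=3.8637, Δt_y=1.0353
    x: enter (5,1) at t=0.5796 ← occupied
  → r_1 = 0.5796
beam 2: φ=-45°, α=300°
  dir = (cos 300°, sin 300°) = (0.5000, -0.8660); from cell (6,1)
  next x-line at t=1.7000, next y-line at t=0.6697; Δt_x=2.0000, Δt_y=1.1547
    y: enter (6,0) at t=0.6697 ← occupied
  → r_2 = 0.6697
beam 3: φ=45°, α=30°
  dir = (cos 30°, sin 30°) = (0.8660, 0.5000); from cell (6,1)
  next x-line at t=0.9815, next y-line at t=0.8400; Δt_x=1.1547, Δt_y=2.0000
    y: enter (6,2) at t=0.8400 ← occupied
  → r_3 = 0.8400
beam 4: φ=90°, α=75°
  dir = (cos 75°, sin 75°) = (0.2588, 0.9659); from cell (6,1)
  next x-line at t=3.2841, next y-line at t=0.4348; Δt_x=3.8637, Δt_y=1.0353
    y: enter (6,2) at t=0.4348 ← occupied
  → r_4 = 0.4348

ranges = [0.5796, 0.6697, 0.8400, 0.4348]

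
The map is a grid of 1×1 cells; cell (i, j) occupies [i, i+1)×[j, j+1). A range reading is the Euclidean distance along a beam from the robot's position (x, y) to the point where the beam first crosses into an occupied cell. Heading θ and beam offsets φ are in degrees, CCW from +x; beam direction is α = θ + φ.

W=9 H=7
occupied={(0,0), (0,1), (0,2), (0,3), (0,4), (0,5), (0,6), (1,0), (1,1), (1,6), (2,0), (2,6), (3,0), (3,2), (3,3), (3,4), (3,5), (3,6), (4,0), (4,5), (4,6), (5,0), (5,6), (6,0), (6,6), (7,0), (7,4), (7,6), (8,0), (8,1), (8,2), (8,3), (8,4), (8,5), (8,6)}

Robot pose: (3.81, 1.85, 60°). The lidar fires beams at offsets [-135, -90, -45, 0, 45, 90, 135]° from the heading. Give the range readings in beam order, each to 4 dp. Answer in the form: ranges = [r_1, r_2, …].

beam 1: φ=-135°, α=285°
  direction (0.2588, -0.9659); cell (3,1); t to first gridline: x 0.7341, y 0.8800 (then +3.8637 / +1.0353)
    (4,1) via x @ 0.7341
    (4,0) via y @ 0.8800  # hit
  → r_1 = 0.8800
beam 2: φ=-90°, α=330°
  direction (0.8660, -0.5000); cell (3,1); t to first gridline: x 0.2194, y 1.7000 (then +1.1547 / +2.0000)
    (4,1) via x @ 0.2194
    (5,1) via x @ 1.3741
    (5,0) via y @ 1.7000  # hit
  → r_2 = 1.7000
beam 3: φ=-45°, α=15°
  direction (0.9659, 0.2588); cell (3,1); t to first gridline: x 0.1967, y 0.5796 (then +1.0353 / +3.8637)
    (4,1) via x @ 0.1967
    (4,2) via y @ 0.5796
    (5,2) via x @ 1.2320
    (6,2) via x @ 2.2673
    (7,2) via x @ 3.3025
    (8,2) via x @ 4.3378  # hit
  → r_3 = 4.3378
beam 4: φ=0°, α=60°
  direction (0.5000, 0.8660); cell (3,1); t to first gridline: x 0.3800, y 0.1732 (then +2.0000 / +1.1547)
    (3,2) via y @ 0.1732  # hit
  → r_4 = 0.1732
beam 5: φ=45°, α=105°
  direction (-0.2588, 0.9659); cell (3,1); t to first gridline: x 3.1296, y 0.1553 (then +3.8637 / +1.0353)
    (3,2) via y @ 0.1553  # hit
  → r_5 = 0.1553
beam 6: φ=90°, α=150°
  direction (-0.8660, 0.5000); cell (3,1); t to first gridline: x 0.9353, y 0.3000 (then +1.1547 / +2.0000)
    (3,2) via y @ 0.3000  # hit
  → r_6 = 0.3000
beam 7: φ=135°, α=195°
  direction (-0.9659, -0.2588); cell (3,1); t to first gridline: x 0.8386, y 3.2841 (then +1.0353 / +3.8637)
    (2,1) via x @ 0.8386
    (1,1) via x @ 1.8738  # hit
  → r_7 = 1.8738

ranges = [0.8800, 1.7000, 4.3378, 0.1732, 0.1553, 0.3000, 1.8738]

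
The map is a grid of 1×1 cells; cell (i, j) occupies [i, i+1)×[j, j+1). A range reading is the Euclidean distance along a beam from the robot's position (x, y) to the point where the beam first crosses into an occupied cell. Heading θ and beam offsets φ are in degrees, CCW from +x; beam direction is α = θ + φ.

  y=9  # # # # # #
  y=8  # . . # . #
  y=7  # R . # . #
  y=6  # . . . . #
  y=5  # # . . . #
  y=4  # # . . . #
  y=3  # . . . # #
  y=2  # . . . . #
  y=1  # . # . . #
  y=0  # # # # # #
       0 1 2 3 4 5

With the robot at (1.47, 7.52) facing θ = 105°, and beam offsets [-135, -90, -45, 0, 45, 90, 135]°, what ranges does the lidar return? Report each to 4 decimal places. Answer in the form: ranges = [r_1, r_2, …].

ranges = [4.0761, 1.5840, 1.7090, 1.5322, 0.5427, 0.4866, 0.9400]

beam 1: φ=-135°, α=330°
  cosα=0.8660 sinα=-0.5000 | (1,7) | tMaxX 0.6120 tMaxY 1.0400 | tΔX 1.1547 tΔY 2.0000
    t=0.6120 [x] (2,7)
    t=1.0400 [y] (2,6)
    t=1.7667 [x] (3,6)
    t=2.9214 [x] (4,6)
    t=3.0400 [y] (4,5)
    t=4.0761 [x] (5,5) — stop
  → r_1 = 4.0761
beam 2: φ=-90°, α=15°
  cosα=0.9659 sinα=0.2588 | (1,7) | tMaxX 0.5487 tMaxY 1.8546 | tΔX 1.0353 tΔY 3.8637
    t=0.5487 [x] (2,7)
    t=1.5840 [x] (3,7) — stop
  → r_2 = 1.5840
beam 3: φ=-45°, α=60°
  cosα=0.5000 sinα=0.8660 | (1,7) | tMaxX 1.0600 tMaxY 0.5543 | tΔX 2.0000 tΔY 1.1547
    t=0.5543 [y] (1,8)
    t=1.0600 [x] (2,8)
    t=1.7090 [y] (2,9) — stop
  → r_3 = 1.7090
beam 4: φ=0°, α=105°
  cosα=-0.2588 sinα=0.9659 | (1,7) | tMaxX 1.8159 tMaxY 0.4969 | tΔX 3.8637 tΔY 1.0353
    t=0.4969 [y] (1,8)
    t=1.5322 [y] (1,9) — stop
  → r_4 = 1.5322
beam 5: φ=45°, α=150°
  cosα=-0.8660 sinα=0.5000 | (1,7) | tMaxX 0.5427 tMaxY 0.9600 | tΔX 1.1547 tΔY 2.0000
    t=0.5427 [x] (0,7) — stop
  → r_5 = 0.5427
beam 6: φ=90°, α=195°
  cosα=-0.9659 sinα=-0.2588 | (1,7) | tMaxX 0.4866 tMaxY 2.0091 | tΔX 1.0353 tΔY 3.8637
    t=0.4866 [x] (0,7) — stop
  → r_6 = 0.4866
beam 7: φ=135°, α=240°
  cosα=-0.5000 sinα=-0.8660 | (1,7) | tMaxX 0.9400 tMaxY 0.6004 | tΔX 2.0000 tΔY 1.1547
    t=0.6004 [y] (1,6)
    t=0.9400 [x] (0,6) — stop
  → r_7 = 0.9400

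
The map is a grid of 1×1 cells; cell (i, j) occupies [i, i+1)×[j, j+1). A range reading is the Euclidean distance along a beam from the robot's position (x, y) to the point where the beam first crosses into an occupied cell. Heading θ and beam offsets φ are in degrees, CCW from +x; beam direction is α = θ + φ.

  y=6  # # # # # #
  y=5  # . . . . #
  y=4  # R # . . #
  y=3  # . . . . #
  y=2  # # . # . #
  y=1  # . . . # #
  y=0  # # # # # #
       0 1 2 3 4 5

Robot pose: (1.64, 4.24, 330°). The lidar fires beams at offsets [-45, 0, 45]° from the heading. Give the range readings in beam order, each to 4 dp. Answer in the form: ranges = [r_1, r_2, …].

beam 1: φ=-45°, α=285°
  d=(0.2588,-0.9659)  start (1,4)  tX=1.3909 tY=0.2485  stride 1/|dx|=3.8637 1/|dy|=1.0353
    cross y-line → (1,3), t=0.2485
    cross y-line → (1,2), t=1.2837 (wall)
  → r_1 = 1.2837
beam 2: φ=0°, α=330°
  d=(0.8660,-0.5000)  start (1,4)  tX=0.4157 tY=0.4800  stride 1/|dx|=1.1547 1/|dy|=2.0000
    cross x-line → (2,4), t=0.4157 (wall)
  → r_2 = 0.4157
beam 3: φ=45°, α=15°
  d=(0.9659,0.2588)  start (1,4)  tX=0.3727 tY=2.9364  stride 1/|dx|=1.0353 1/|dy|=3.8637
    cross x-line → (2,4), t=0.3727 (wall)
  → r_3 = 0.3727

ranges = [1.2837, 0.4157, 0.3727]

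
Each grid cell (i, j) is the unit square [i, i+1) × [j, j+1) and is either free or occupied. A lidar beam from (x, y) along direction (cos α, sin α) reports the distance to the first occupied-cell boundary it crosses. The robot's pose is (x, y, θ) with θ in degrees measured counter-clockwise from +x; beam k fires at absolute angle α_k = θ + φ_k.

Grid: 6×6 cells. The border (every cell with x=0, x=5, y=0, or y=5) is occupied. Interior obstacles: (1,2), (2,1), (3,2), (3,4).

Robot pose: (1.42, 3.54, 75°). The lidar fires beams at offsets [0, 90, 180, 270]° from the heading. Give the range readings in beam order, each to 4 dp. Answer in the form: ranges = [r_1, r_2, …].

beam 1: φ=0°, α=75°
  d=(0.2588,0.9659)  start (1,3)  tX=2.2409 tY=0.4762  stride 1/|dx|=3.8637 1/|dy|=1.0353
    cross y-line → (1,4), t=0.4762
    cross y-line → (1,5), t=1.5115 (wall)
  → r_1 = 1.5115
beam 2: φ=90°, α=165°
  d=(-0.9659,0.2588)  start (1,3)  tX=0.4348 tY=1.7773  stride 1/|dx|=1.0353 1/|dy|=3.8637
    cross x-line → (0,3), t=0.4348 (wall)
  → r_2 = 0.4348
beam 3: φ=180°, α=255°
  d=(-0.2588,-0.9659)  start (1,3)  tX=1.6228 tY=0.5590  stride 1/|dx|=3.8637 1/|dy|=1.0353
    cross y-line → (1,2), t=0.5590 (wall)
  → r_3 = 0.5590
beam 4: φ=270°, α=345°
  d=(0.9659,-0.2588)  start (1,3)  tX=0.6005 tY=2.0864  stride 1/|dx|=1.0353 1/|dy|=3.8637
    cross x-line → (2,3), t=0.6005
    cross x-line → (3,3), t=1.6357
    cross y-line → (3,2), t=2.0864 (wall)
  → r_4 = 2.0864

ranges = [1.5115, 0.4348, 0.5590, 2.0864]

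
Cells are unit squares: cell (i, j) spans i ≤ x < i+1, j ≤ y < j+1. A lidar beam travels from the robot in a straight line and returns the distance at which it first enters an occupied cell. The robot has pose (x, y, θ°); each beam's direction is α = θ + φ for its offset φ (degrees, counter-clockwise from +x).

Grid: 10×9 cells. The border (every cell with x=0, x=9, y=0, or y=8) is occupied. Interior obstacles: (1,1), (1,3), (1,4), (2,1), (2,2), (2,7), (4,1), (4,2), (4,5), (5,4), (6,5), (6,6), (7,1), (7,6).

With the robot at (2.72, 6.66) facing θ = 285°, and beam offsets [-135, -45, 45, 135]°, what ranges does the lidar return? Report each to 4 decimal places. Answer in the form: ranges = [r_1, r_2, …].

ranges = [0.6800, 1.9168, 1.4780, 0.3926]

beam 1: φ=-135°, α=150°
  dir = (cos 150°, sin 150°) = (-0.8660, 0.5000); from cell (2,6)
  next x-line at t=0.8314, next y-line at t=0.6800; Δt_x=1.1547, Δt_y=2.0000
    y: enter (2,7) at t=0.6800 ← occupied
  → r_1 = 0.6800
beam 2: φ=-45°, α=240°
  dir = (cos 240°, sin 240°) = (-0.5000, -0.8660); from cell (2,6)
  next x-line at t=1.4400, next y-line at t=0.7621; Δt_x=2.0000, Δt_y=1.1547
    y: enter (2,5) at t=0.7621
    x: enter (1,5) at t=1.4400
    y: enter (1,4) at t=1.9168 ← occupied
  → r_2 = 1.9168
beam 3: φ=45°, α=330°
  dir = (cos 330°, sin 330°) = (0.8660, -0.5000); from cell (2,6)
  next x-line at t=0.3233, next y-line at t=1.3200; Δt_x=1.1547, Δt_y=2.0000
    x: enter (3,6) at t=0.3233
    y: enter (3,5) at t=1.3200
    x: enter (4,5) at t=1.4780 ← occupied
  → r_3 = 1.4780
beam 4: φ=135°, α=60°
  dir = (cos 60°, sin 60°) = (0.5000, 0.8660); from cell (2,6)
  next x-line at t=0.5600, next y-line at t=0.3926; Δt_x=2.0000, Δt_y=1.1547
    y: enter (2,7) at t=0.3926 ← occupied
  → r_4 = 0.3926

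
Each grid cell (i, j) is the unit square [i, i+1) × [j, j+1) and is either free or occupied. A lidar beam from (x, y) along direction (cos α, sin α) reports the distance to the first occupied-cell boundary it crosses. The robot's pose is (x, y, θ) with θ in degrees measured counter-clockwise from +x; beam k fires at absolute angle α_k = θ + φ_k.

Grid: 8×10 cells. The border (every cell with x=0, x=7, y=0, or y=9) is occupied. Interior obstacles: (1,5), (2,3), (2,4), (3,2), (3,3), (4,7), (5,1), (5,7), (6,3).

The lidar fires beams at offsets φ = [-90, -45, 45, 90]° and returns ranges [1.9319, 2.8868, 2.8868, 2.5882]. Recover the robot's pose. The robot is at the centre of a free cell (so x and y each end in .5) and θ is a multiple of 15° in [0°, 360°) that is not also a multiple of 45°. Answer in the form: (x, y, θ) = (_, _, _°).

(x, y, θ) = (4.5, 4.5, 345°)

Candidates: 39 free-cell centres × 16 headings = 624 poses. Raycast each; keep the one whose scan matches to 4 dp.
  (5.5, 4.5, 165°): beam 1 = 4.6587 ≠ 1.9319 ✗
  (3.5, 8.5, 345°): beam 1 = 3.6235 ≠ 1.9319 ✗
  (2.5, 5.5, 150°): beam 1 = 4.0415 ≠ 1.9319 ✗
  (3.5, 6.5, 285°): beam 2 = 1.7321 ≠ 2.8868 ✗
  (2.5, 6.5, 285°): beam 1 = 1.5529 ≠ 1.9319 ✗
  …
  (4.5, 4.5, 345°): r_1=1.9319, r_2=2.8868, r_3=2.8868, r_4=2.5882 — all match ✓
No second candidate reproduces the full scan.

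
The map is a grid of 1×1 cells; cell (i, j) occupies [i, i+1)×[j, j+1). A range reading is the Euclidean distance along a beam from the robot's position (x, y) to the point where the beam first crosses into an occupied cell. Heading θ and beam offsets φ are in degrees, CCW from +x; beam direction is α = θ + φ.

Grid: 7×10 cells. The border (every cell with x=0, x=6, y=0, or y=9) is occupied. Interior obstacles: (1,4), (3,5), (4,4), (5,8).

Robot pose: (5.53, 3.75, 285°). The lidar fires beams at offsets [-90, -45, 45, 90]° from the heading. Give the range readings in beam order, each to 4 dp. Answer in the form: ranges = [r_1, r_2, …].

beam 1: φ=-90°, α=195°
  cosα=-0.9659 sinα=-0.2588 | (5,3) | tMaxX 0.5487 tMaxY 2.8978 | tΔX 1.0353 tΔY 3.8637
    t=0.5487 [x] (4,3)
    t=1.5840 [x] (3,3)
    t=2.6192 [x] (2,3)
    t=2.8978 [y] (2,2)
    t=3.6545 [x] (1,2)
    t=4.6898 [x] (0,2) — stop
  → r_1 = 4.6898
beam 2: φ=-45°, α=240°
  cosα=-0.5000 sinα=-0.8660 | (5,3) | tMaxX 1.0600 tMaxY 0.8660 | tΔX 2.0000 tΔY 1.1547
    t=0.8660 [y] (5,2)
    t=1.0600 [x] (4,2)
    t=2.0207 [y] (4,1)
    t=3.0600 [x] (3,1)
    t=3.1754 [y] (3,0) — stop
  → r_2 = 3.1754
beam 3: φ=45°, α=330°
  cosα=0.8660 sinα=-0.5000 | (5,3) | tMaxX 0.5427 tMaxY 1.5000 | tΔX 1.1547 tΔY 2.0000
    t=0.5427 [x] (6,3) — stop
  → r_3 = 0.5427
beam 4: φ=90°, α=15°
  cosα=0.9659 sinα=0.2588 | (5,3) | tMaxX 0.4866 tMaxY 0.9659 | tΔX 1.0353 tΔY 3.8637
    t=0.4866 [x] (6,3) — stop
  → r_4 = 0.4866

ranges = [4.6898, 3.1754, 0.5427, 0.4866]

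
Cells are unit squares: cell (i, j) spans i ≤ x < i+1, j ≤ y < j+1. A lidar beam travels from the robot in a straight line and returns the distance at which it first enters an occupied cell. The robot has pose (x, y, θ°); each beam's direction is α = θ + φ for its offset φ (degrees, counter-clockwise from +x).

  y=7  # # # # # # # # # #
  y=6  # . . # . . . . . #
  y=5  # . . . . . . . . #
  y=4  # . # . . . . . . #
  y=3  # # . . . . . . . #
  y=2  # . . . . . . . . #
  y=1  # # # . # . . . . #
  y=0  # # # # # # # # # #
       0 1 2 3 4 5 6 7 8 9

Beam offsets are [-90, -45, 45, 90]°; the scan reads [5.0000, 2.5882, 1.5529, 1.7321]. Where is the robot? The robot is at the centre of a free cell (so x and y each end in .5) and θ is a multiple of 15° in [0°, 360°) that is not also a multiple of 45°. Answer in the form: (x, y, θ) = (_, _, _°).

Enumerate (i+0.5, j+0.5, θ) over the 42 free cells and 16 admissible headings. For each, cast all 4 beams and compare to the given ranges.
  (4.5, 3.5, 150°): beam 1 = 4.0415 ≠ 5.0000 ✗
  (8.5, 6.5, 150°): beam 1 = 0.5774 ≠ 5.0000 ✗
  (3.5, 3.5, 330°): beam 1 = 1.7321 ≠ 5.0000 ✗
  (3.5, 4.5, 210°): beam 1 = 2.8868 ≠ 5.0000 ✗
  …
  (6.5, 5.5, 30°): r_1=5.0000, r_2=2.5882, r_3=1.5529, r_4=1.7321 — all match ✓
Only this pose fits every beam.

(x, y, θ) = (6.5, 5.5, 30°)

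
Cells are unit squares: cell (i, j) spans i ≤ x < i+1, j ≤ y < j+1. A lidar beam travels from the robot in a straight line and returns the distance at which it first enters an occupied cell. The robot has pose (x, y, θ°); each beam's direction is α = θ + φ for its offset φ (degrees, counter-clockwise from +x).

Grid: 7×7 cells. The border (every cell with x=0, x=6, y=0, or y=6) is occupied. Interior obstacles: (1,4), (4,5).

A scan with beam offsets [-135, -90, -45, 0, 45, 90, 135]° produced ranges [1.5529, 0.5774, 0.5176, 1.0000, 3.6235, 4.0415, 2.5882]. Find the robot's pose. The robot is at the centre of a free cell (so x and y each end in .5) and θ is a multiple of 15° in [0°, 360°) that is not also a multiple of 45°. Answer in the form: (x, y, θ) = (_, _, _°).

(x, y, θ) = (2.5, 1.5, 330°)

The pose lattice has 23·16 = 368 candidates. Test each by forward raycasting.
  (5.5, 1.5, 60°): beam 1 = 0.5176 ≠ 1.5529 ✗
  (5.5, 2.5, 240°): beam 1 = 2.5882 ≠ 1.5529 ✗
  (3.5, 3.5, 15°): beam 1 = 2.8868 ≠ 1.5529 ✗
  …
  (2.5, 1.5, 330°): r_1=1.5529, r_2=0.5774, r_3=0.5176, r_4=1.0000, r_5=3.6235, r_6=4.0415, r_7=2.5882 — all match ✓
Unique over the lattice → pose = (2.5, 1.5, 330°).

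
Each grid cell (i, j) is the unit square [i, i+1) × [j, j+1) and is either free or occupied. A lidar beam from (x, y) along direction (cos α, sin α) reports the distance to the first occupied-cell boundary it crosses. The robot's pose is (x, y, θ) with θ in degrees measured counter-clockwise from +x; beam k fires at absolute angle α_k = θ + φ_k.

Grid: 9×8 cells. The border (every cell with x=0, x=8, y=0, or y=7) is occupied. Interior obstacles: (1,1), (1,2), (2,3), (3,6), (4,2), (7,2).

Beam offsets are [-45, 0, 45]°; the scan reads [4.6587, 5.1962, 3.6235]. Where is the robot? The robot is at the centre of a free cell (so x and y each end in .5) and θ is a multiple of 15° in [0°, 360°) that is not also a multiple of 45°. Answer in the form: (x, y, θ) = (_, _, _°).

Enumerate (i+0.5, j+0.5, θ) over the 36 free cells and 16 admissible headings. For each, cast all 3 beams and compare to the given ranges.
  (2.5, 6.5, 120°): beam 1 = 0.5176 ≠ 4.6587 ✗
  (7.5, 4.5, 75°): beam 1 = 0.5774 ≠ 4.6587 ✗
  (5.5, 6.5, 285°): beam 1 = 6.3509 ≠ 4.6587 ✗
  (5.5, 1.5, 75°): beam 1 = 1.7321 ≠ 4.6587 ✗
  (4.5, 1.5, 300°): beam 1 = 0.5176 ≠ 4.6587 ✗
  …
  (4.5, 5.5, 300°): r_1=4.6587, r_2=5.1962, r_3=3.6235 — all match ✓
Only this pose fits every beam.

(x, y, θ) = (4.5, 5.5, 300°)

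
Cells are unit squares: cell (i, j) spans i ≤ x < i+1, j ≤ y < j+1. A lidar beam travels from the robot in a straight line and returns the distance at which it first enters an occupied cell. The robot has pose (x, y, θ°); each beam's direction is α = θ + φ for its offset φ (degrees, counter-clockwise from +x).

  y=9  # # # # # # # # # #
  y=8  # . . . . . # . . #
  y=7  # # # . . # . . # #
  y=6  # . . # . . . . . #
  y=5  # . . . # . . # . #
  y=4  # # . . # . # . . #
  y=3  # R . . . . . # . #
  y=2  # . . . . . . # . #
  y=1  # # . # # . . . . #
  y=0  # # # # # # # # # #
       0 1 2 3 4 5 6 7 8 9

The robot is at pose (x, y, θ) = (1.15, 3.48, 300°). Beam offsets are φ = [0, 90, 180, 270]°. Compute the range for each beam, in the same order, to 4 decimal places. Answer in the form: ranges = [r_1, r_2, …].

ranges = [2.8637, 3.2909, 0.3000, 0.1732]

beam 1: φ=0°, α=300°
  dir = (cos 300°, sin 300°) = (0.5000, -0.8660); from cell (1,3)
  next x-line at t=1.7000, next y-line at t=0.5543; Δt_x=2.0000, Δt_y=1.1547
    y: enter (1,2) at t=0.5543
    x: enter (2,2) at t=1.7000
    y: enter (2,1) at t=1.7090
    y: enter (2,0) at t=2.8637 ← occupied
  → r_1 = 2.8637
beam 2: φ=90°, α=30°
  dir = (cos 30°, sin 30°) = (0.8660, 0.5000); from cell (1,3)
  next x-line at t=0.9815, next y-line at t=1.0400; Δt_x=1.1547, Δt_y=2.0000
    x: enter (2,3) at t=0.9815
    y: enter (2,4) at t=1.0400
    x: enter (3,4) at t=2.1362
    y: enter (3,5) at t=3.0400
    x: enter (4,5) at t=3.2909 ← occupied
  → r_2 = 3.2909
beam 3: φ=180°, α=120°
  dir = (cos 120°, sin 120°) = (-0.5000, 0.8660); from cell (1,3)
  next x-line at t=0.3000, next y-line at t=0.6004; Δt_x=2.0000, Δt_y=1.1547
    x: enter (0,3) at t=0.3000 ← occupied
  → r_3 = 0.3000
beam 4: φ=270°, α=210°
  dir = (cos 210°, sin 210°) = (-0.8660, -0.5000); from cell (1,3)
  next x-line at t=0.1732, next y-line at t=0.9600; Δt_x=1.1547, Δt_y=2.0000
    x: enter (0,3) at t=0.1732 ← occupied
  → r_4 = 0.1732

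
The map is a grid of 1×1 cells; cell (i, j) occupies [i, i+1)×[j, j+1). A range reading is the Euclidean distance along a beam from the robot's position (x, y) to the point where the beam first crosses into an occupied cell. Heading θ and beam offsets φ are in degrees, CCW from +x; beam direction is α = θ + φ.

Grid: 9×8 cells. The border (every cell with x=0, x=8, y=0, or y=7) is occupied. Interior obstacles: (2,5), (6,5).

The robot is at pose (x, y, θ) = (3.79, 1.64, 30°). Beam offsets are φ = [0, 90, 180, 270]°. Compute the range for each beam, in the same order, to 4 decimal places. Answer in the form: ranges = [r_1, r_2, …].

ranges = [4.8613, 5.5800, 1.2800, 0.7390]

beam 1: φ=0°, α=30°
  dir = (cos 30°, sin 30°) = (0.8660, 0.5000); from cell (3,1)
  next x-line at t=0.2425, next y-line at t=0.7200; Δt_x=1.1547, Δt_y=2.0000
    x: enter (4,1) at t=0.2425
    y: enter (4,2) at t=0.7200
    x: enter (5,2) at t=1.3972
    x: enter (6,2) at t=2.5519
    y: enter (6,3) at t=2.7200
    x: enter (7,3) at t=3.7066
    y: enter (7,4) at t=4.7200
    x: enter (8,4) at t=4.8613 ← occupied
  → r_1 = 4.8613
beam 2: φ=90°, α=120°
  dir = (cos 120°, sin 120°) = (-0.5000, 0.8660); from cell (3,1)
  next x-line at t=1.5800, next y-line at t=0.4157; Δt_x=2.0000, Δt_y=1.1547
    y: enter (3,2) at t=0.4157
    y: enter (3,3) at t=1.5704
    x: enter (2,3) at t=1.5800
    y: enter (2,4) at t=2.7251
    x: enter (1,4) at t=3.5800
    y: enter (1,5) at t=3.8798
    y: enter (1,6) at t=5.0345
    x: enter (0,6) at t=5.5800 ← occupied
  → r_2 = 5.5800
beam 3: φ=180°, α=210°
  dir = (cos 210°, sin 210°) = (-0.8660, -0.5000); from cell (3,1)
  next x-line at t=0.9122, next y-line at t=1.2800; Δt_x=1.1547, Δt_y=2.0000
    x: enter (2,1) at t=0.9122
    y: enter (2,0) at t=1.2800 ← occupied
  → r_3 = 1.2800
beam 4: φ=270°, α=300°
  dir = (cos 300°, sin 300°) = (0.5000, -0.8660); from cell (3,1)
  next x-line at t=0.4200, next y-line at t=0.7390; Δt_x=2.0000, Δt_y=1.1547
    x: enter (4,1) at t=0.4200
    y: enter (4,0) at t=0.7390 ← occupied
  → r_4 = 0.7390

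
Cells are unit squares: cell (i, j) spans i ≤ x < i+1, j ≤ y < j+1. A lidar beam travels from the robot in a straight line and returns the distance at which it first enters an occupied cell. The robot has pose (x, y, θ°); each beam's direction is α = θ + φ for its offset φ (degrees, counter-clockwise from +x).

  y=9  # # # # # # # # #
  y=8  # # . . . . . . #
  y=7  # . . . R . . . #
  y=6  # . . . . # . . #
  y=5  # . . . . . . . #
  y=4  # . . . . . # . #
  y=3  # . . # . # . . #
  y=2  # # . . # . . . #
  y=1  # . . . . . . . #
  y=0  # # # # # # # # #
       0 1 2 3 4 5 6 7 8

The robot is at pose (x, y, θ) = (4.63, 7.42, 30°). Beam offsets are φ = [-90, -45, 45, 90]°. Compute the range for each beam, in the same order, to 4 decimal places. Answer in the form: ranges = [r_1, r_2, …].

ranges = [0.7400, 3.4889, 1.6357, 1.8244]

beam 1: φ=-90°, α=300°
  direction (0.5000, -0.8660); cell (4,7); t to first gridline: x 0.7400, y 0.4850 (then +2.0000 / +1.1547)
    (4,6) via y @ 0.4850
    (5,6) via x @ 0.7400  # hit
  → r_1 = 0.7400
beam 2: φ=-45°, α=345°
  direction (0.9659, -0.2588); cell (4,7); t to first gridline: x 0.3831, y 1.6228 (then +1.0353 / +3.8637)
    (5,7) via x @ 0.3831
    (6,7) via x @ 1.4183
    (6,6) via y @ 1.6228
    (7,6) via x @ 2.4536
    (8,6) via x @ 3.4889  # hit
  → r_2 = 3.4889
beam 3: φ=45°, α=75°
  direction (0.2588, 0.9659); cell (4,7); t to first gridline: x 1.4296, y 0.6005 (then +3.8637 / +1.0353)
    (4,8) via y @ 0.6005
    (5,8) via x @ 1.4296
    (5,9) via y @ 1.6357  # hit
  → r_3 = 1.6357
beam 4: φ=90°, α=120°
  direction (-0.5000, 0.8660); cell (4,7); t to first gridline: x 1.2600, y 0.6697 (then +2.0000 / +1.1547)
    (4,8) via y @ 0.6697
    (3,8) via x @ 1.2600
    (3,9) via y @ 1.8244  # hit
  → r_4 = 1.8244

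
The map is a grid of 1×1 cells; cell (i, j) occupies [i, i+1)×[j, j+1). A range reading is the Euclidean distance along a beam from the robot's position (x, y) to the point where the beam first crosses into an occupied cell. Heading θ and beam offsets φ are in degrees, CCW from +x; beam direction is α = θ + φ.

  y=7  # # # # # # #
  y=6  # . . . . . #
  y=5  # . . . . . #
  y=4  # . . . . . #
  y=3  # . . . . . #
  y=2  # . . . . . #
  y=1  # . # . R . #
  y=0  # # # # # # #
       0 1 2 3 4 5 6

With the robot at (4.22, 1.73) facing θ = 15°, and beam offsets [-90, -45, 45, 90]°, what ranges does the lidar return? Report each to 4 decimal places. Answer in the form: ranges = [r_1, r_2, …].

ranges = [0.7558, 1.4600, 3.5600, 5.4559]

beam 1: φ=-90°, α=285°
  cosα=0.2588 sinα=-0.9659 | (4,1) | tMaxX 3.0137 tMaxY 0.7558 | tΔX 3.8637 tΔY 1.0353
    t=0.7558 [y] (4,0) — stop
  → r_1 = 0.7558
beam 2: φ=-45°, α=330°
  cosα=0.8660 sinα=-0.5000 | (4,1) | tMaxX 0.9007 tMaxY 1.4600 | tΔX 1.1547 tΔY 2.0000
    t=0.9007 [x] (5,1)
    t=1.4600 [y] (5,0) — stop
  → r_2 = 1.4600
beam 3: φ=45°, α=60°
  cosα=0.5000 sinα=0.8660 | (4,1) | tMaxX 1.5600 tMaxY 0.3118 | tΔX 2.0000 tΔY 1.1547
    t=0.3118 [y] (4,2)
    t=1.4665 [y] (4,3)
    t=1.5600 [x] (5,3)
    t=2.6212 [y] (5,4)
    t=3.5600 [x] (6,4) — stop
  → r_3 = 3.5600
beam 4: φ=90°, α=105°
  cosα=-0.2588 sinα=0.9659 | (4,1) | tMaxX 0.8500 tMaxY 0.2795 | tΔX 3.8637 tΔY 1.0353
    t=0.2795 [y] (4,2)
    t=0.8500 [x] (3,2)
    t=1.3148 [y] (3,3)
    t=2.3501 [y] (3,4)
    t=3.3854 [y] (3,5)
    t=4.4206 [y] (3,6)
    t=4.7137 [x] (2,6)
    t=5.4559 [y] (2,7) — stop
  → r_4 = 5.4559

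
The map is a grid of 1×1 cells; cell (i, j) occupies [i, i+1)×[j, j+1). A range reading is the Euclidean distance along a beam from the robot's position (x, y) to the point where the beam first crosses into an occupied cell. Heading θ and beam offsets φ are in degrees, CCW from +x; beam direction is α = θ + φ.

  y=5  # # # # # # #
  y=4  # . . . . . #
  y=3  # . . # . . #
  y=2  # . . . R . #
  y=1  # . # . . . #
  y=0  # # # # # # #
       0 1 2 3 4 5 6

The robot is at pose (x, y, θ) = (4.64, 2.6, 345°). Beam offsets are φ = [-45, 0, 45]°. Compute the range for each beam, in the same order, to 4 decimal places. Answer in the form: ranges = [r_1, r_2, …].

ranges = [1.8475, 1.4080, 1.5704]

beam 1: φ=-45°, α=300°
  cosα=0.5000 sinα=-0.8660 | (4,2) | tMaxX 0.7200 tMaxY 0.6928 | tΔX 2.0000 tΔY 1.1547
    t=0.6928 [y] (4,1)
    t=0.7200 [x] (5,1)
    t=1.8475 [y] (5,0) — stop
  → r_1 = 1.8475
beam 2: φ=0°, α=345°
  cosα=0.9659 sinα=-0.2588 | (4,2) | tMaxX 0.3727 tMaxY 2.3182 | tΔX 1.0353 tΔY 3.8637
    t=0.3727 [x] (5,2)
    t=1.4080 [x] (6,2) — stop
  → r_2 = 1.4080
beam 3: φ=45°, α=30°
  cosα=0.8660 sinα=0.5000 | (4,2) | tMaxX 0.4157 tMaxY 0.8000 | tΔX 1.1547 tΔY 2.0000
    t=0.4157 [x] (5,2)
    t=0.8000 [y] (5,3)
    t=1.5704 [x] (6,3) — stop
  → r_3 = 1.5704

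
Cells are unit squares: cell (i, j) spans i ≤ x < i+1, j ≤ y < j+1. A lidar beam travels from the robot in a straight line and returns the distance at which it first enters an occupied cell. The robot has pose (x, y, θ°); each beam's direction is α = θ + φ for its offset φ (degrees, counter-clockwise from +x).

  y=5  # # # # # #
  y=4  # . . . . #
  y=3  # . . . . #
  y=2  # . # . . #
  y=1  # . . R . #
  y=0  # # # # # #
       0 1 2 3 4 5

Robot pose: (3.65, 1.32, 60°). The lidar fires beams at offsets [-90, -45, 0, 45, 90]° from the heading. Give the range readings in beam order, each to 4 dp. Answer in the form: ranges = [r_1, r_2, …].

beam 1: φ=-90°, α=330°
  dir = (cos 330°, sin 330°) = (0.8660, -0.5000); from cell (3,1)
  next x-line at t=0.4041, next y-line at t=0.6400; Δt_x=1.1547, Δt_y=2.0000
    x: enter (4,1) at t=0.4041
    y: enter (4,0) at t=0.6400 ← occupied
  → r_1 = 0.6400
beam 2: φ=-45°, α=15°
  dir = (cos 15°, sin 15°) = (0.9659, 0.2588); from cell (3,1)
  next x-line at t=0.3623, next y-line at t=2.6273; Δt_x=1.0353, Δt_y=3.8637
    x: enter (4,1) at t=0.3623
    x: enter (5,1) at t=1.3976 ← occupied
  → r_2 = 1.3976
beam 3: φ=0°, α=60°
  dir = (cos 60°, sin 60°) = (0.5000, 0.8660); from cell (3,1)
  next x-line at t=0.7000, next y-line at t=0.7852; Δt_x=2.0000, Δt_y=1.1547
    x: enter (4,1) at t=0.7000
    y: enter (4,2) at t=0.7852
    y: enter (4,3) at t=1.9399
    x: enter (5,3) at t=2.7000 ← occupied
  → r_3 = 2.7000
beam 4: φ=45°, α=105°
  dir = (cos 105°, sin 105°) = (-0.2588, 0.9659); from cell (3,1)
  next x-line at t=2.5114, next y-line at t=0.7040; Δt_x=3.8637, Δt_y=1.0353
    y: enter (3,2) at t=0.7040
    y: enter (3,3) at t=1.7393
    x: enter (2,3) at t=2.5114
    y: enter (2,4) at t=2.7745
    y: enter (2,5) at t=3.8098 ← occupied
  → r_4 = 3.8098
beam 5: φ=90°, α=150°
  dir = (cos 150°, sin 150°) = (-0.8660, 0.5000); from cell (3,1)
  next x-line at t=0.7506, next y-line at t=1.3600; Δt_x=1.1547, Δt_y=2.0000
    x: enter (2,1) at t=0.7506
    y: enter (2,2) at t=1.3600 ← occupied
  → r_5 = 1.3600

ranges = [0.6400, 1.3976, 2.7000, 3.8098, 1.3600]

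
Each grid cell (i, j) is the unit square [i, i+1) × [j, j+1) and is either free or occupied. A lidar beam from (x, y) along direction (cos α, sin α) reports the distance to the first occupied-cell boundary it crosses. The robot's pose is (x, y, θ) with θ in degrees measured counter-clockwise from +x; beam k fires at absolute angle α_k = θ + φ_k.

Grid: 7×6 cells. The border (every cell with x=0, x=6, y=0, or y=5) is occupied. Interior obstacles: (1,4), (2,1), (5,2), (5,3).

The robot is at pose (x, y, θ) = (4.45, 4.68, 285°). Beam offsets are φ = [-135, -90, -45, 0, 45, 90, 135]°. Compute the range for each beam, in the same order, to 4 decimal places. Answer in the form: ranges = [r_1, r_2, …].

beam 1: φ=-135°, α=150°
  direction (-0.8660, 0.5000); cell (4,4); t to first gridline: x 0.5196, y 0.6400 (then +1.1547 / +2.0000)
    (3,4) via x @ 0.5196
    (3,5) via y @ 0.6400  # hit
  → r_1 = 0.6400
beam 2: φ=-90°, α=195°
  direction (-0.9659, -0.2588); cell (4,4); t to first gridline: x 0.4659, y 2.6273 (then +1.0353 / +3.8637)
    (3,4) via x @ 0.4659
    (2,4) via x @ 1.5012
    (1,4) via x @ 2.5364  # hit
  → r_2 = 2.5364
beam 3: φ=-45°, α=240°
  direction (-0.5000, -0.8660); cell (4,4); t to first gridline: x 0.9000, y 0.7852 (then +2.0000 / +1.1547)
    (4,3) via y @ 0.7852
    (3,3) via x @ 0.9000
    (3,2) via y @ 1.9399
    (2,2) via x @ 2.9000
    (2,1) via y @ 3.0946  # hit
  → r_3 = 3.0946
beam 4: φ=0°, α=285°
  direction (0.2588, -0.9659); cell (4,4); t to first gridline: x 2.1250, y 0.7040 (then +3.8637 / +1.0353)
    (4,3) via y @ 0.7040
    (4,2) via y @ 1.7393
    (5,2) via x @ 2.1250  # hit
  → r_4 = 2.1250
beam 5: φ=45°, α=330°
  direction (0.8660, -0.5000); cell (4,4); t to first gridline: x 0.6351, y 1.3600 (then +1.1547 / +2.0000)
    (5,4) via x @ 0.6351
    (5,3) via y @ 1.3600  # hit
  → r_5 = 1.3600
beam 6: φ=90°, α=15°
  direction (0.9659, 0.2588); cell (4,4); t to first gridline: x 0.5694, y 1.2364 (then +1.0353 / +3.8637)
    (5,4) via x @ 0.5694
    (5,5) via y @ 1.2364  # hit
  → r_6 = 1.2364
beam 7: φ=135°, α=60°
  direction (0.5000, 0.8660); cell (4,4); t to first gridline: x 1.1000, y 0.3695 (then +2.0000 / +1.1547)
    (4,5) via y @ 0.3695  # hit
  → r_7 = 0.3695

ranges = [0.6400, 2.5364, 3.0946, 2.1250, 1.3600, 1.2364, 0.3695]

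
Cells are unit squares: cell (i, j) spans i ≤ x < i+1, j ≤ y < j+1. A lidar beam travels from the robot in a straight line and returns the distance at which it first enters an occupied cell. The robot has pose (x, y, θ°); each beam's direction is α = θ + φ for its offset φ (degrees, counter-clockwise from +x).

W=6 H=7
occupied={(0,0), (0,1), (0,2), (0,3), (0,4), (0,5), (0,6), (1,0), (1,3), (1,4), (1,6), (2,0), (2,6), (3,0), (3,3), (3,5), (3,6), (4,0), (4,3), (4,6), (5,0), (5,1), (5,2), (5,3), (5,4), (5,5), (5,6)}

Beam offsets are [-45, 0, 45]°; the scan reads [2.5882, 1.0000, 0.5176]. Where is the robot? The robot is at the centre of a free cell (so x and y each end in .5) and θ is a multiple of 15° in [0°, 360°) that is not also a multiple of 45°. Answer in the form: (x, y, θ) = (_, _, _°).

Candidates: 15 free-cell centres × 16 headings = 240 poses. Raycast each; keep the one whose scan matches to 4 dp.
  (1.5, 1.5, 285°): beam 1 = 0.5774 ≠ 2.5882 ✗
  (3.5, 4.5, 255°): beam 1 = 1.7321 ≠ 2.5882 ✗
  (1.5, 1.5, 300°): beam 1 = 0.5176 ≠ 2.5882 ✗
  …
  (3.5, 1.5, 210°): r_1=2.5882, r_2=1.0000, r_3=0.5176 — all match ✓
Unique over the lattice → pose = (3.5, 1.5, 210°).

(x, y, θ) = (3.5, 1.5, 210°)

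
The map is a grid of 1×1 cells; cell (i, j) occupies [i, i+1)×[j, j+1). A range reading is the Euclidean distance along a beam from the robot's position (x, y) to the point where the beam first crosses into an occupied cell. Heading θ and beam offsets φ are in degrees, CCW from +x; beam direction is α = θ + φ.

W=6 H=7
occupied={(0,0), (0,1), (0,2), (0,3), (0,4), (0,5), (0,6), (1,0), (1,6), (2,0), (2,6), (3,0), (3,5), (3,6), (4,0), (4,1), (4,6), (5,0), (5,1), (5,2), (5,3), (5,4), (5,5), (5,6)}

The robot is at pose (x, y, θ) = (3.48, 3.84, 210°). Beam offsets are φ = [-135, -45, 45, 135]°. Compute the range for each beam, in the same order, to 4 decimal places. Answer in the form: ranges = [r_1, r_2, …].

ranges = [1.2009, 2.5675, 2.9402, 1.5736]

beam 1: φ=-135°, α=75°
  d=(0.2588,0.9659)  start (3,3)  tX=2.0091 tY=0.1656  stride 1/|dx|=3.8637 1/|dy|=1.0353
    cross y-line → (3,4), t=0.1656
    cross y-line → (3,5), t=1.2009 (wall)
  → r_1 = 1.2009
beam 2: φ=-45°, α=165°
  d=(-0.9659,0.2588)  start (3,3)  tX=0.4969 tY=0.6182  stride 1/|dx|=1.0353 1/|dy|=3.8637
    cross x-line → (2,3), t=0.4969
    cross y-line → (2,4), t=0.6182
    cross x-line → (1,4), t=1.5322
    cross x-line → (0,4), t=2.5675 (wall)
  → r_2 = 2.5675
beam 3: φ=45°, α=255°
  d=(-0.2588,-0.9659)  start (3,3)  tX=1.8546 tY=0.8696  stride 1/|dx|=3.8637 1/|dy|=1.0353
    cross y-line → (3,2), t=0.8696
    cross x-line → (2,2), t=1.8546
    cross y-line → (2,1), t=1.9049
    cross y-line → (2,0), t=2.9402 (wall)
  → r_3 = 2.9402
beam 4: φ=135°, α=345°
  d=(0.9659,-0.2588)  start (3,3)  tX=0.5383 tY=3.2455  stride 1/|dx|=1.0353 1/|dy|=3.8637
    cross x-line → (4,3), t=0.5383
    cross x-line → (5,3), t=1.5736 (wall)
  → r_4 = 1.5736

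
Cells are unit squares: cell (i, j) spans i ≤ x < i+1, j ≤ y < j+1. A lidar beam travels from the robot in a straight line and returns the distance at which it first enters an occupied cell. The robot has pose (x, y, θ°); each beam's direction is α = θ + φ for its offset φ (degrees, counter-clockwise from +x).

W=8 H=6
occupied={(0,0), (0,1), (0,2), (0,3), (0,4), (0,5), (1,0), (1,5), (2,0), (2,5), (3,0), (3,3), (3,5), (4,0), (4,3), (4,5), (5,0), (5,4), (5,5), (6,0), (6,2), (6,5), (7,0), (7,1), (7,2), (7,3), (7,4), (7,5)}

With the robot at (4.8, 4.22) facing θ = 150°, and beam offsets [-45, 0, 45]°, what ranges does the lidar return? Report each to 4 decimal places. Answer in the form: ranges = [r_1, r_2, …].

ranges = [0.8075, 1.5600, 0.8500]

beam 1: φ=-45°, α=105°
  dir = (cos 105°, sin 105°) = (-0.2588, 0.9659); from cell (4,4)
  next x-line at t=3.0910, next y-line at t=0.8075; Δt_x=3.8637, Δt_y=1.0353
    y: enter (4,5) at t=0.8075 ← occupied
  → r_1 = 0.8075
beam 2: φ=0°, α=150°
  dir = (cos 150°, sin 150°) = (-0.8660, 0.5000); from cell (4,4)
  next x-line at t=0.9238, next y-line at t=1.5600; Δt_x=1.1547, Δt_y=2.0000
    x: enter (3,4) at t=0.9238
    y: enter (3,5) at t=1.5600 ← occupied
  → r_2 = 1.5600
beam 3: φ=45°, α=195°
  dir = (cos 195°, sin 195°) = (-0.9659, -0.2588); from cell (4,4)
  next x-line at t=0.8282, next y-line at t=0.8500; Δt_x=1.0353, Δt_y=3.8637
    x: enter (3,4) at t=0.8282
    y: enter (3,3) at t=0.8500 ← occupied
  → r_3 = 0.8500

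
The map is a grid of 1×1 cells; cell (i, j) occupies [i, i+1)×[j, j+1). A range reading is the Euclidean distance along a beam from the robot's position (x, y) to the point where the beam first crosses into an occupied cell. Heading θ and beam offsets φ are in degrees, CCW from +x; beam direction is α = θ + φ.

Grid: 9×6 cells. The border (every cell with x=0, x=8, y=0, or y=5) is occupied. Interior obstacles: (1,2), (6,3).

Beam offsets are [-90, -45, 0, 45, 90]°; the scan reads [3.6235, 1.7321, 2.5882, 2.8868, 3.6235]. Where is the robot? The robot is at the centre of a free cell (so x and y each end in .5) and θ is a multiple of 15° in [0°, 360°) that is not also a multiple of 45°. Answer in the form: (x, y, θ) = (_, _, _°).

Enumerate (i+0.5, j+0.5, θ) over the 26 free cells and 16 admissible headings. For each, cast all 5 beams and compare to the given ranges.
  (2.5, 4.5, 75°): beam 2 = 1.0000 ≠ 1.7321 ✗
  (7.5, 4.5, 300°): beam 1 = 1.0000 ≠ 3.6235 ✗
  (5.5, 1.5, 75°): beam 1 = 1.9319 ≠ 3.6235 ✗
  (5.5, 2.5, 30°): beam 1 = 1.7321 ≠ 3.6235 ✗
  …
  (4.5, 2.5, 75°): r_1=3.6235, r_2=1.7321, r_3=2.5882, r_4=2.8868, r_5=3.6235 — all match ✓
Only this pose fits every beam.

(x, y, θ) = (4.5, 2.5, 75°)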